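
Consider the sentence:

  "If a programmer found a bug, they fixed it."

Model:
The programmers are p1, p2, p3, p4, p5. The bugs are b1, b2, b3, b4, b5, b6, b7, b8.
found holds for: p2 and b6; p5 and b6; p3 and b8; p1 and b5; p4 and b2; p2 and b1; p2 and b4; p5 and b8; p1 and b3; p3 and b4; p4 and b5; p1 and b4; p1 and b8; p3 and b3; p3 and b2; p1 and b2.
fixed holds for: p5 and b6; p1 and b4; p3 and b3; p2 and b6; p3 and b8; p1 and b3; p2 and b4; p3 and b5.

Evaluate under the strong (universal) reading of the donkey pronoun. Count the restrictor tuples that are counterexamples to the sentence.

"it" takes "a bug" as antecedent — a donkey pronoun bound across the clause boundary.
Strong reading: for every (p,b) with found(p,b), fixed(p,b).
Restrictor pairs: (p1,b2) ✗  (p1,b3) ✓  (p1,b4) ✓  (p1,b5) ✗  (p1,b8) ✗  (p2,b1) ✗  (p2,b4) ✓  (p2,b6) ✓  (p3,b2) ✗  (p3,b3) ✓  (p3,b4) ✗  (p3,b8) ✓  (p4,b2) ✗  (p4,b5) ✗  (p5,b6) ✓  (p5,b8) ✗
Counterexamples (restrictor pairs failing the scope): 9.

9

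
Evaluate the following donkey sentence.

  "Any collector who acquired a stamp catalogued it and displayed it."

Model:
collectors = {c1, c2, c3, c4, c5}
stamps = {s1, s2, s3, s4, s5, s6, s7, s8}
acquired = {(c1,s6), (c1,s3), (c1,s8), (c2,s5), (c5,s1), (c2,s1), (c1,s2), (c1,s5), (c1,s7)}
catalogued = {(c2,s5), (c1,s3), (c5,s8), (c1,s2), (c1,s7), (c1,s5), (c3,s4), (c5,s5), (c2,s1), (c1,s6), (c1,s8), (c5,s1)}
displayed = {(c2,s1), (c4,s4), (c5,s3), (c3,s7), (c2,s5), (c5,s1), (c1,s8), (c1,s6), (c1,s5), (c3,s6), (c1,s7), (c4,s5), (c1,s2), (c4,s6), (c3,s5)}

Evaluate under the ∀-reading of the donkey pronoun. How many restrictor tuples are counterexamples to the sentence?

1

"it" takes "a stamp" as antecedent — a donkey pronoun bound across the clause boundary.
Strong reading: for every (c,s) with acquired(c,s), catalogued(c,s) ∧ displayed(c,s).
Restrictor pairs: (c1,s2) ✓  (c1,s3) ✗  (c1,s5) ✓  (c1,s6) ✓  (c1,s7) ✓  (c1,s8) ✓  (c2,s1) ✓  (c2,s5) ✓  (c5,s1) ✓
Counterexamples (restrictor pairs failing the scope): 1.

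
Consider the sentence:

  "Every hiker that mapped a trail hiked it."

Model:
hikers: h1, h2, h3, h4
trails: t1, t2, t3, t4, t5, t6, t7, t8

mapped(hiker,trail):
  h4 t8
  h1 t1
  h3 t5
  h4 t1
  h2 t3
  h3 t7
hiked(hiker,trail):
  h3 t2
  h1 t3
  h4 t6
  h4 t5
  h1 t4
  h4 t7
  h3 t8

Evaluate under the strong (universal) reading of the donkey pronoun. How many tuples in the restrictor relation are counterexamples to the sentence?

6

"it" takes "a trail" as antecedent — a donkey pronoun bound across the clause boundary.
Strong reading: for every (h,t) with mapped(h,t), hiked(h,t).
Restrictor pairs: (h1,t1) ✗  (h2,t3) ✗  (h3,t5) ✗  (h3,t7) ✗  (h4,t1) ✗  (h4,t8) ✗
Counterexamples (restrictor pairs failing the scope): 6.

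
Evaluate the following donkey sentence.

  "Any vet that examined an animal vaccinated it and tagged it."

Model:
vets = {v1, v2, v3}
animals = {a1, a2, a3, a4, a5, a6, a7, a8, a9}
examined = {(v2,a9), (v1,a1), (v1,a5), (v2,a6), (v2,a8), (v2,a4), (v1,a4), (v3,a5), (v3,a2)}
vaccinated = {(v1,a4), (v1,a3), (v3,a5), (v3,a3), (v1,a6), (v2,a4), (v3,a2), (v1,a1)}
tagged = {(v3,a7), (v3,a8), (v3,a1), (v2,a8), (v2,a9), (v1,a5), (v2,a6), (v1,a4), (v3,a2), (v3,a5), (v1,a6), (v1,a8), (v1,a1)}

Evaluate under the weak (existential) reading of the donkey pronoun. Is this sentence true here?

False

"it" takes "an animal" as antecedent — a donkey pronoun bound across the clause boundary.
Weak reading: every vet v with some examined-animal has at least one examined-animal a such that vaccinated(v,a) ∧ tagged(v,a).
Per vet: v1:✓  v2:✗  v3:✓
v2 has no witness among its examined-animals.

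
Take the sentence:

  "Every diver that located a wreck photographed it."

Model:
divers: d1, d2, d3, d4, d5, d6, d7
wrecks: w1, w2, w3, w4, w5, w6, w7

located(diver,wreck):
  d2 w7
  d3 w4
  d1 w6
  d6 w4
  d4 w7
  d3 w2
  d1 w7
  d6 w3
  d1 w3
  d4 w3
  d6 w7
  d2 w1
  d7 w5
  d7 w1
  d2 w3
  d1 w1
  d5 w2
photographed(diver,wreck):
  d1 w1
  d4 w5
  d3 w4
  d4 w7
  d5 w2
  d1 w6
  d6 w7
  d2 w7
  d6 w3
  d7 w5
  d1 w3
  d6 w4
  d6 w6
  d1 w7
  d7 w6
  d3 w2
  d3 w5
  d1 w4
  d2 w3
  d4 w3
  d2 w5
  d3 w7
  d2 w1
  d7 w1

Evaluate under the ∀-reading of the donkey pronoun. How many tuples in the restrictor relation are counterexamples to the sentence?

0

"it" takes "a wreck" as antecedent — a donkey pronoun bound across the clause boundary.
Strong reading: for every (d,w) with located(d,w), photographed(d,w).
Restrictor pairs: (d1,w1) ✓  (d1,w3) ✓  (d1,w6) ✓  (d1,w7) ✓  (d2,w1) ✓  (d2,w3) ✓  (d2,w7) ✓  (d3,w2) ✓  (d3,w4) ✓  (d4,w3) ✓  (d4,w7) ✓  (d5,w2) ✓  (d6,w3) ✓  (d6,w4) ✓  (d6,w7) ✓  (d7,w1) ✓  (d7,w5) ✓
Counterexamples (restrictor pairs failing the scope): 0.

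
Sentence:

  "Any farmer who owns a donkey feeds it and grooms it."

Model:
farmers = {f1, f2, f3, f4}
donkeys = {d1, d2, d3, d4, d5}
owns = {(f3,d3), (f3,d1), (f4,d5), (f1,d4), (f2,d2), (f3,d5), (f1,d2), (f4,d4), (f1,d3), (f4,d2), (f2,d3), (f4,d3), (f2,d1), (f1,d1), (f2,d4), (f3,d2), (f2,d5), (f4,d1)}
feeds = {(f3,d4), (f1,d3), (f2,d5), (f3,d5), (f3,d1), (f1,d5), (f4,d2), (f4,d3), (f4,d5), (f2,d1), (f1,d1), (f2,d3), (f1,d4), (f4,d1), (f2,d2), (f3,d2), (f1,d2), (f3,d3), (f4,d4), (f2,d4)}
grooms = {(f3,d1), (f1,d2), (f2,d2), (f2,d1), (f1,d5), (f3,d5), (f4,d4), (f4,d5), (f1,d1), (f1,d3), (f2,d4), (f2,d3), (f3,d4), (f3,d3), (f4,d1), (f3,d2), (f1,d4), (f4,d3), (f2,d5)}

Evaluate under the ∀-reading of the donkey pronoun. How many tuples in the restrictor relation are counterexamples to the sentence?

"it" takes "a donkey" as antecedent — a donkey pronoun bound across the clause boundary.
Strong reading: for every (f,d) with owns(f,d), feeds(f,d) ∧ grooms(f,d).
Restrictor pairs: (f1,d1) ✓  (f1,d2) ✓  (f1,d3) ✓  (f1,d4) ✓  (f2,d1) ✓  (f2,d2) ✓  (f2,d3) ✓  (f2,d4) ✓  (f2,d5) ✓  (f3,d1) ✓  (f3,d2) ✓  (f3,d3) ✓  (f3,d5) ✓  (f4,d1) ✓  (f4,d2) ✗  (f4,d3) ✓  (f4,d4) ✓  (f4,d5) ✓
Counterexamples (restrictor pairs failing the scope): 1.

1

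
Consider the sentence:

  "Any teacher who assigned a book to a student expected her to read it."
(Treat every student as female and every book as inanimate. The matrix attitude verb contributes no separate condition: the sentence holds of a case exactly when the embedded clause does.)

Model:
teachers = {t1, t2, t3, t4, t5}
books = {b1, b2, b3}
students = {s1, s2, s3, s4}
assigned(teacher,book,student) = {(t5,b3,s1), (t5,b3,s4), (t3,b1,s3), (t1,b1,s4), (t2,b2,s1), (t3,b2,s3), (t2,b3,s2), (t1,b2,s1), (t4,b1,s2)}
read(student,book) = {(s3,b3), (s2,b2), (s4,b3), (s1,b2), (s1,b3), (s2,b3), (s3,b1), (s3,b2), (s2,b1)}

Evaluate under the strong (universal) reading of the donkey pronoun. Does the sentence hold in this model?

False

"her" takes "a student" as antecedent and "it" takes "a book"; both are donkey pronouns co-varying with the restrictor.
Strong reading: for every (t,b,s) with assigned(t,b,s), read(s,b).
Restrictor triples: (t1,b1,s4)→read(s4,b1) ✗  (t1,b2,s1)→read(s1,b2) ✓  (t2,b2,s1)→read(s1,b2) ✓  (t2,b3,s2)→read(s2,b3) ✓  (t3,b1,s3)→read(s3,b1) ✓  (t3,b2,s3)→read(s3,b2) ✓  (t4,b1,s2)→read(s2,b1) ✓  (t5,b3,s1)→read(s1,b3) ✓  (t5,b3,s4)→read(s4,b3) ✓
Counterexample: (t1,b1,s4) — read(s4,b1) does not hold.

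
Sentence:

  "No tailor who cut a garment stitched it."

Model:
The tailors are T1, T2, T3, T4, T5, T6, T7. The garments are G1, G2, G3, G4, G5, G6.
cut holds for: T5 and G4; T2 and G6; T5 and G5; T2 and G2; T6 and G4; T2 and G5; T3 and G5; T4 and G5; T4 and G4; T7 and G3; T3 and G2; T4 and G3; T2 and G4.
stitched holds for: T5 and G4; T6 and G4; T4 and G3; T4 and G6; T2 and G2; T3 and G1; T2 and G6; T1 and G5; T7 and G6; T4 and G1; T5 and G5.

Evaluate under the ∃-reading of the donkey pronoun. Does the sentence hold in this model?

"it" takes "a garment" as antecedent — a donkey pronoun bound across the clause boundary.
Truth condition: for no (t,g) with cut(t,g) does stitched(t,g) hold.
Restrictor pairs — does the scope hold? (T2,G2):holds  (T2,G4):fails  (T2,G5):fails  (T2,G6):holds  (T3,G2):fails  (T3,G5):fails  (T4,G3):holds  (T4,G4):fails  (T4,G5):fails  (T5,G4):holds  (T5,G5):holds  (T6,G4):holds  (T7,G3):fails
Scope holds for 6 pair(s), so the sentence is false.

False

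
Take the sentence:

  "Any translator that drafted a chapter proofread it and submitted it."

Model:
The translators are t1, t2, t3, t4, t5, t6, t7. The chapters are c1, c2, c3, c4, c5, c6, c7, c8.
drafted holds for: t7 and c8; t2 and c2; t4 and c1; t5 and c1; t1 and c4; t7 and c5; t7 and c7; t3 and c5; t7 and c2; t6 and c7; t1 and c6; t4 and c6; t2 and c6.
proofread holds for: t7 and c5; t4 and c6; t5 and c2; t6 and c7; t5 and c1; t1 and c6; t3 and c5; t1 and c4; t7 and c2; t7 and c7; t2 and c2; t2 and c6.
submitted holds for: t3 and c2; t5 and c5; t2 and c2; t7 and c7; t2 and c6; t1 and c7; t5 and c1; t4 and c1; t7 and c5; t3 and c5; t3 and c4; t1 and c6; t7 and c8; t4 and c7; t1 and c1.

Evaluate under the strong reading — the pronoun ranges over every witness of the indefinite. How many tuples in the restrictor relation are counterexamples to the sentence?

"it" takes "a chapter" as antecedent — a donkey pronoun bound across the clause boundary.
Strong reading: for every (t,c) with drafted(t,c), proofread(t,c) ∧ submitted(t,c).
Restrictor pairs: (t1,c4) ✗  (t1,c6) ✓  (t2,c2) ✓  (t2,c6) ✓  (t3,c5) ✓  (t4,c1) ✗  (t4,c6) ✗  (t5,c1) ✓  (t6,c7) ✗  (t7,c2) ✗  (t7,c5) ✓  (t7,c7) ✓  (t7,c8) ✗
Counterexamples (restrictor pairs failing the scope): 6.

6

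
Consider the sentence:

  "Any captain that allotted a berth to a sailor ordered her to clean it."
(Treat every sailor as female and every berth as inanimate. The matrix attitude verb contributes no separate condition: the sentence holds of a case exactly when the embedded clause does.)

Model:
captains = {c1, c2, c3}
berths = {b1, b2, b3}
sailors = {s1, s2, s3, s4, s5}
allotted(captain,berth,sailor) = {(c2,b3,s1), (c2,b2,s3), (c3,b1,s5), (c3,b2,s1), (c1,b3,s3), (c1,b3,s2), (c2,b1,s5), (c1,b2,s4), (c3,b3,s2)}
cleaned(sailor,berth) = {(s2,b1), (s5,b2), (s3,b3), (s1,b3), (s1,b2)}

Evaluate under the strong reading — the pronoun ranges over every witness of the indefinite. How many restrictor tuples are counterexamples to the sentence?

"her" takes "a sailor" as antecedent and "it" takes "a berth"; both are donkey pronouns co-varying with the restrictor.
Strong reading: for every (c,b,s) with allotted(c,b,s), cleaned(s,b).
Restrictor triples: (c1,b2,s4)→cleaned(s4,b2) ✗  (c1,b3,s2)→cleaned(s2,b3) ✗  (c1,b3,s3)→cleaned(s3,b3) ✓  (c2,b1,s5)→cleaned(s5,b1) ✗  (c2,b2,s3)→cleaned(s3,b2) ✗  (c2,b3,s1)→cleaned(s1,b3) ✓  (c3,b1,s5)→cleaned(s5,b1) ✗  (c3,b2,s1)→cleaned(s1,b2) ✓  (c3,b3,s2)→cleaned(s2,b3) ✗
Counterexamples (restrictor triples failing the scope): 6.

6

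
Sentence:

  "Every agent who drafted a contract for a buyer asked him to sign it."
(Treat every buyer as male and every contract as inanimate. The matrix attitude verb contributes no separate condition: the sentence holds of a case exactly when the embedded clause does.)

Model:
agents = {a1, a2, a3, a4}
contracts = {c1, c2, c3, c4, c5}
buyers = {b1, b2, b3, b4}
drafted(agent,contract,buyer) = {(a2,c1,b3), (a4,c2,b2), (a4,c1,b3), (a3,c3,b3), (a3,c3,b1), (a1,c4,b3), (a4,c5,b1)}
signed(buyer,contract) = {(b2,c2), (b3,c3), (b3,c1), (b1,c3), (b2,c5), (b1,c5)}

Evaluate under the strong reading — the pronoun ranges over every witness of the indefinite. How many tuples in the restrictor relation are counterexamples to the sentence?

1

"him" takes "a buyer" as antecedent and "it" takes "a contract"; both are donkey pronouns co-varying with the restrictor.
Strong reading: for every (a,c,b) with drafted(a,c,b), signed(b,c).
Restrictor triples: (a1,c4,b3)→signed(b3,c4) ✗  (a2,c1,b3)→signed(b3,c1) ✓  (a3,c3,b1)→signed(b1,c3) ✓  (a3,c3,b3)→signed(b3,c3) ✓  (a4,c1,b3)→signed(b3,c1) ✓  (a4,c2,b2)→signed(b2,c2) ✓  (a4,c5,b1)→signed(b1,c5) ✓
Counterexamples (restrictor triples failing the scope): 1.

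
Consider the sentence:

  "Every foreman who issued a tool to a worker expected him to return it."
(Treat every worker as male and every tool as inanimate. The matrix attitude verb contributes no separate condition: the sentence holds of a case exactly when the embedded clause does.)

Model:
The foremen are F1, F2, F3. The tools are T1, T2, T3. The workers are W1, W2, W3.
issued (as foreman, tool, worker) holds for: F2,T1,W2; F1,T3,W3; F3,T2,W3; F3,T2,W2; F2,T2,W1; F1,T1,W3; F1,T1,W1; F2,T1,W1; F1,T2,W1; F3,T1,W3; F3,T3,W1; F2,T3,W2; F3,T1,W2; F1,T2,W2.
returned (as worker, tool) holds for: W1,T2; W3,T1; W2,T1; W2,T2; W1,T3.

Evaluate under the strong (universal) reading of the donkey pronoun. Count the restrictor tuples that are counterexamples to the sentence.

5

"him" takes "a worker" as antecedent and "it" takes "a tool"; both are donkey pronouns co-varying with the restrictor.
Strong reading: for every (f,t,w) with issued(f,t,w), returned(w,t).
Restrictor triples: (F1,T1,W1)→returned(W1,T1) ✗  (F1,T1,W3)→returned(W3,T1) ✓  (F1,T2,W1)→returned(W1,T2) ✓  (F1,T2,W2)→returned(W2,T2) ✓  (F1,T3,W3)→returned(W3,T3) ✗  (F2,T1,W1)→returned(W1,T1) ✗  (F2,T1,W2)→returned(W2,T1) ✓  (F2,T2,W1)→returned(W1,T2) ✓  (F2,T3,W2)→returned(W2,T3) ✗  (F3,T1,W2)→returned(W2,T1) ✓  (F3,T1,W3)→returned(W3,T1) ✓  (F3,T2,W2)→returned(W2,T2) ✓  (F3,T2,W3)→returned(W3,T2) ✗  (F3,T3,W1)→returned(W1,T3) ✓
Counterexamples (restrictor triples failing the scope): 5.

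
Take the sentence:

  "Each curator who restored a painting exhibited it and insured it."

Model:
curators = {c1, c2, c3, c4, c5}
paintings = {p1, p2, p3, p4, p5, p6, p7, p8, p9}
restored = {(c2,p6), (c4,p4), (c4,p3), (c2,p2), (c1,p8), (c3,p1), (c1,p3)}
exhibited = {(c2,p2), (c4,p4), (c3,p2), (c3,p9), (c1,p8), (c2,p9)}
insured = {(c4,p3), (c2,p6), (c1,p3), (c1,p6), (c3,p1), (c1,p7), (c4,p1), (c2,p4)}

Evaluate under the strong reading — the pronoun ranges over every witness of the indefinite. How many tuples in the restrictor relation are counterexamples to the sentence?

"it" takes "a painting" as antecedent — a donkey pronoun bound across the clause boundary.
Strong reading: for every (c,p) with restored(c,p), exhibited(c,p) ∧ insured(c,p).
Restrictor pairs: (c1,p3) ✗  (c1,p8) ✗  (c2,p2) ✗  (c2,p6) ✗  (c3,p1) ✗  (c4,p3) ✗  (c4,p4) ✗
Counterexamples (restrictor pairs failing the scope): 7.

7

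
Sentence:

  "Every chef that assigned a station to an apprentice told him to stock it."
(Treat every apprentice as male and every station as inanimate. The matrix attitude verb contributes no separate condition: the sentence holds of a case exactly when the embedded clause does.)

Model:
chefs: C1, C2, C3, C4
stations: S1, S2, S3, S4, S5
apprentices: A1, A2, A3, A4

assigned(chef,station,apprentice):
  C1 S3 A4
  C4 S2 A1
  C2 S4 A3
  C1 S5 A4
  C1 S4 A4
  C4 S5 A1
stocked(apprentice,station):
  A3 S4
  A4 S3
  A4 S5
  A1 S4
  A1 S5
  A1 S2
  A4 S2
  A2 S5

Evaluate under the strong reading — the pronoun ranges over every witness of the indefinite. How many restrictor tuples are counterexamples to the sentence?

"him" takes "an apprentice" as antecedent and "it" takes "a station"; both are donkey pronouns co-varying with the restrictor.
Strong reading: for every (c,s,a) with assigned(c,s,a), stocked(a,s).
Restrictor triples: (C1,S3,A4)→stocked(A4,S3) ✓  (C1,S4,A4)→stocked(A4,S4) ✗  (C1,S5,A4)→stocked(A4,S5) ✓  (C2,S4,A3)→stocked(A3,S4) ✓  (C4,S2,A1)→stocked(A1,S2) ✓  (C4,S5,A1)→stocked(A1,S5) ✓
Counterexamples (restrictor triples failing the scope): 1.

1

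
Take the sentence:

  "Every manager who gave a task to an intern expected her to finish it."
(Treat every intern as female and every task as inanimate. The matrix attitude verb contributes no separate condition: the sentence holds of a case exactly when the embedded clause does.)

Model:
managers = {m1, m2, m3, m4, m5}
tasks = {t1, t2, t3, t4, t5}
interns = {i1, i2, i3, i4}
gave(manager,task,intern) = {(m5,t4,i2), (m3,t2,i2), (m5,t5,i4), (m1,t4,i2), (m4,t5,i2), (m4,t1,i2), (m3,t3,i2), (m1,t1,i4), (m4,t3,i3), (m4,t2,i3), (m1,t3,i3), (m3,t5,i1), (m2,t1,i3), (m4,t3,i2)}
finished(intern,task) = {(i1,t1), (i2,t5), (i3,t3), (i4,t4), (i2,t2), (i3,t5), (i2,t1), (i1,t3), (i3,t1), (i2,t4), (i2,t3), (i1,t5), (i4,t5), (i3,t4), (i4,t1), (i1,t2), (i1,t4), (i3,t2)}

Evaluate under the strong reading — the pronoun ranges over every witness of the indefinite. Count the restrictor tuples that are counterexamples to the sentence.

"her" takes "an intern" as antecedent and "it" takes "a task"; both are donkey pronouns co-varying with the restrictor.
Strong reading: for every (m,t,i) with gave(m,t,i), finished(i,t).
Restrictor triples: (m1,t1,i4)→finished(i4,t1) ✓  (m1,t3,i3)→finished(i3,t3) ✓  (m1,t4,i2)→finished(i2,t4) ✓  (m2,t1,i3)→finished(i3,t1) ✓  (m3,t2,i2)→finished(i2,t2) ✓  (m3,t3,i2)→finished(i2,t3) ✓  (m3,t5,i1)→finished(i1,t5) ✓  (m4,t1,i2)→finished(i2,t1) ✓  (m4,t2,i3)→finished(i3,t2) ✓  (m4,t3,i2)→finished(i2,t3) ✓  (m4,t3,i3)→finished(i3,t3) ✓  (m4,t5,i2)→finished(i2,t5) ✓  (m5,t4,i2)→finished(i2,t4) ✓  (m5,t5,i4)→finished(i4,t5) ✓
Counterexamples (restrictor triples failing the scope): 0.

0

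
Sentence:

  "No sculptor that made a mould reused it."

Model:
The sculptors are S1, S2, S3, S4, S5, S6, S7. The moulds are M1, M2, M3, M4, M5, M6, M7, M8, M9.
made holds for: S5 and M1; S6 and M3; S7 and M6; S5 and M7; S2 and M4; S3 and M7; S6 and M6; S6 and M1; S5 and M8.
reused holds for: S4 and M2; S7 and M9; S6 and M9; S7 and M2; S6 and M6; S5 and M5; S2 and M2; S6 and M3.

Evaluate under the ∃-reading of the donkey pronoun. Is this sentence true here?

"it" takes "a mould" as antecedent — a donkey pronoun bound across the clause boundary.
Truth condition: for no (s,m) with made(s,m) does reused(s,m) hold.
Restrictor pairs — does the scope hold? (S2,M4):fails  (S3,M7):fails  (S5,M1):fails  (S5,M7):fails  (S5,M8):fails  (S6,M1):fails  (S6,M3):holds  (S6,M6):holds  (S7,M6):fails
Scope holds for 2 pair(s), so the sentence is false.

False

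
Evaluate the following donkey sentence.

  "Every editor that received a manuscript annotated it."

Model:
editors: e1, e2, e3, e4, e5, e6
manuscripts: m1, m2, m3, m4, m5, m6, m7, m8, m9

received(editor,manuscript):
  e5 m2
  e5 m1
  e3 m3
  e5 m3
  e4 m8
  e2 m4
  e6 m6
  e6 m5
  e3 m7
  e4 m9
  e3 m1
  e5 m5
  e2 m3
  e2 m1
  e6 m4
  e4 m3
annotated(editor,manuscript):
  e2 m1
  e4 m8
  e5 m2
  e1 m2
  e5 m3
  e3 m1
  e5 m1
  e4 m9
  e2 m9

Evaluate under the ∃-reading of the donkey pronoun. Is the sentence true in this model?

"it" takes "a manuscript" as antecedent — a donkey pronoun bound across the clause boundary.
Weak reading: every editor e with some received-manuscript has at least one received-manuscript m such that annotated(e,m).
Per editor: e2:✓  e3:✓  e4:✓  e5:✓  e6:✗
e6 has no witness among its received-manuscripts.

False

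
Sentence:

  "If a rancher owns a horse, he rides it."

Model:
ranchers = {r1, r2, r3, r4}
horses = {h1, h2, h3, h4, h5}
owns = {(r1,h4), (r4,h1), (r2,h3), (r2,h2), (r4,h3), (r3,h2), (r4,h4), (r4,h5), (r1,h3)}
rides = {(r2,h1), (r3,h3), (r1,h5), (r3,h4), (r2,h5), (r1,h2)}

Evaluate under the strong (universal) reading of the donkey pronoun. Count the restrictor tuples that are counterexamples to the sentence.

"it" takes "a horse" as antecedent — a donkey pronoun bound across the clause boundary.
Strong reading: for every (r,h) with owns(r,h), rides(r,h).
Restrictor pairs: (r1,h3) ✗  (r1,h4) ✗  (r2,h2) ✗  (r2,h3) ✗  (r3,h2) ✗  (r4,h1) ✗  (r4,h3) ✗  (r4,h4) ✗  (r4,h5) ✗
Counterexamples (restrictor pairs failing the scope): 9.

9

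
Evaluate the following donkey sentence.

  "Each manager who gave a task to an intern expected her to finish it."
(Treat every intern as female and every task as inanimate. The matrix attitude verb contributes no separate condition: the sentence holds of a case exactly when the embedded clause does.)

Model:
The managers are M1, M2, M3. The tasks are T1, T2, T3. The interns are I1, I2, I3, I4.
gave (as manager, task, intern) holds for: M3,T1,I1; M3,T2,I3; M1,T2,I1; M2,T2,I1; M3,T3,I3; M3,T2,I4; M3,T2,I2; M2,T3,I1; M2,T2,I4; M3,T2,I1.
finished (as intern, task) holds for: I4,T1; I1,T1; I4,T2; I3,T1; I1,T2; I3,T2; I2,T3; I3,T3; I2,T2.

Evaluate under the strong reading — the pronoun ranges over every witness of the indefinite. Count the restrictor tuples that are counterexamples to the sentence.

1

"her" takes "an intern" as antecedent and "it" takes "a task"; both are donkey pronouns co-varying with the restrictor.
Strong reading: for every (m,t,i) with gave(m,t,i), finished(i,t).
Restrictor triples: (M1,T2,I1)→finished(I1,T2) ✓  (M2,T2,I1)→finished(I1,T2) ✓  (M2,T2,I4)→finished(I4,T2) ✓  (M2,T3,I1)→finished(I1,T3) ✗  (M3,T1,I1)→finished(I1,T1) ✓  (M3,T2,I1)→finished(I1,T2) ✓  (M3,T2,I2)→finished(I2,T2) ✓  (M3,T2,I3)→finished(I3,T2) ✓  (M3,T2,I4)→finished(I4,T2) ✓  (M3,T3,I3)→finished(I3,T3) ✓
Counterexamples (restrictor triples failing the scope): 1.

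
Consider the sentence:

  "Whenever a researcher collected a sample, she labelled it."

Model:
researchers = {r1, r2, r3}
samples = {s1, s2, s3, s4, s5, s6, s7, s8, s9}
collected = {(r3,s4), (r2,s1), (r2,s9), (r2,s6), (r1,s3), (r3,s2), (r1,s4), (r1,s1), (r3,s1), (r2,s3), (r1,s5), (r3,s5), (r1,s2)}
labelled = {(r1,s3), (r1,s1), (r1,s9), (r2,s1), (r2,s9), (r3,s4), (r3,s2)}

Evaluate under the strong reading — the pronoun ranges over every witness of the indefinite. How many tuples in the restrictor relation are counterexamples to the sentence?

"it" takes "a sample" as antecedent — a donkey pronoun bound across the clause boundary.
Strong reading: for every (r,s) with collected(r,s), labelled(r,s).
Restrictor pairs: (r1,s1) ✓  (r1,s2) ✗  (r1,s3) ✓  (r1,s4) ✗  (r1,s5) ✗  (r2,s1) ✓  (r2,s3) ✗  (r2,s6) ✗  (r2,s9) ✓  (r3,s1) ✗  (r3,s2) ✓  (r3,s4) ✓  (r3,s5) ✗
Counterexamples (restrictor pairs failing the scope): 7.

7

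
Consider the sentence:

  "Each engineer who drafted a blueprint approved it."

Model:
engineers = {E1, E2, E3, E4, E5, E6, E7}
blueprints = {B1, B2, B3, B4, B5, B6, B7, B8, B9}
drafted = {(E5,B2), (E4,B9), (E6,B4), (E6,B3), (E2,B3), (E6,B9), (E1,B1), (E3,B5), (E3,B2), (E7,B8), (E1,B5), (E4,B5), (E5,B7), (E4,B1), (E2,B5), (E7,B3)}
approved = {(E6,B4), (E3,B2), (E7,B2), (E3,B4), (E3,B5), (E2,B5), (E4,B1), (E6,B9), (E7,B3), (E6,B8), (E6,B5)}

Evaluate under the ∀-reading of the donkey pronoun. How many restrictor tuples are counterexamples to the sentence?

9

"it" takes "a blueprint" as antecedent — a donkey pronoun bound across the clause boundary.
Strong reading: for every (e,b) with drafted(e,b), approved(e,b).
Restrictor pairs: (E1,B1) ✗  (E1,B5) ✗  (E2,B3) ✗  (E2,B5) ✓  (E3,B2) ✓  (E3,B5) ✓  (E4,B1) ✓  (E4,B5) ✗  (E4,B9) ✗  (E5,B2) ✗  (E5,B7) ✗  (E6,B3) ✗  (E6,B4) ✓  (E6,B9) ✓  (E7,B3) ✓  (E7,B8) ✗
Counterexamples (restrictor pairs failing the scope): 9.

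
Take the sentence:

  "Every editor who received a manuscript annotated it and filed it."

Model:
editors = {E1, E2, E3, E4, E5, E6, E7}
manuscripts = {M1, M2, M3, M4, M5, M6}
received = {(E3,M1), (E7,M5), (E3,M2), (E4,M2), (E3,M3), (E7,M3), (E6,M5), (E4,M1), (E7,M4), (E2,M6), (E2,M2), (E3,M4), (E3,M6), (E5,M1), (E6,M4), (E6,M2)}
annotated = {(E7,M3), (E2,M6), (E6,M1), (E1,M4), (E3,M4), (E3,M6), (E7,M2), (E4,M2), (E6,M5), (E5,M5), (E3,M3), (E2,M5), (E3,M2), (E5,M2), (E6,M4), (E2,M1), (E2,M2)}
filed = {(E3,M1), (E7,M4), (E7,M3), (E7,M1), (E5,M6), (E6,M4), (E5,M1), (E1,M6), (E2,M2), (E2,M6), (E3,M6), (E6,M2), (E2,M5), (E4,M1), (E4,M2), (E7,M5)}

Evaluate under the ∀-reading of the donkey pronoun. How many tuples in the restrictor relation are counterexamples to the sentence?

10

"it" takes "a manuscript" as antecedent — a donkey pronoun bound across the clause boundary.
Strong reading: for every (e,m) with received(e,m), annotated(e,m) ∧ filed(e,m).
Restrictor pairs: (E2,M2) ✓  (E2,M6) ✓  (E3,M1) ✗  (E3,M2) ✗  (E3,M3) ✗  (E3,M4) ✗  (E3,M6) ✓  (E4,M1) ✗  (E4,M2) ✓  (E5,M1) ✗  (E6,M2) ✗  (E6,M4) ✓  (E6,M5) ✗  (E7,M3) ✓  (E7,M4) ✗  (E7,M5) ✗
Counterexamples (restrictor pairs failing the scope): 10.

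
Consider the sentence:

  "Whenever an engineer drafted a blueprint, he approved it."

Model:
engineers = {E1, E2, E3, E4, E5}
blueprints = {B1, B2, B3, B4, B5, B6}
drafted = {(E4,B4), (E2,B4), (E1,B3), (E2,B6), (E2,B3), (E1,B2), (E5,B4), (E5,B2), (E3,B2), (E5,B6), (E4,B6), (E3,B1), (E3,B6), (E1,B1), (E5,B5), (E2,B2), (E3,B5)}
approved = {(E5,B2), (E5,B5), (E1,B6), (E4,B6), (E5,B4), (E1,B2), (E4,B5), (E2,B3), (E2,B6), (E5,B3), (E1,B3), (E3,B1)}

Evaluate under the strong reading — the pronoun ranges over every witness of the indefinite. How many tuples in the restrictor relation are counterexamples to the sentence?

"it" takes "a blueprint" as antecedent — a donkey pronoun bound across the clause boundary.
Strong reading: for every (e,b) with drafted(e,b), approved(e,b).
Restrictor pairs: (E1,B1) ✗  (E1,B2) ✓  (E1,B3) ✓  (E2,B2) ✗  (E2,B3) ✓  (E2,B4) ✗  (E2,B6) ✓  (E3,B1) ✓  (E3,B2) ✗  (E3,B5) ✗  (E3,B6) ✗  (E4,B4) ✗  (E4,B6) ✓  (E5,B2) ✓  (E5,B4) ✓  (E5,B5) ✓  (E5,B6) ✗
Counterexamples (restrictor pairs failing the scope): 8.

8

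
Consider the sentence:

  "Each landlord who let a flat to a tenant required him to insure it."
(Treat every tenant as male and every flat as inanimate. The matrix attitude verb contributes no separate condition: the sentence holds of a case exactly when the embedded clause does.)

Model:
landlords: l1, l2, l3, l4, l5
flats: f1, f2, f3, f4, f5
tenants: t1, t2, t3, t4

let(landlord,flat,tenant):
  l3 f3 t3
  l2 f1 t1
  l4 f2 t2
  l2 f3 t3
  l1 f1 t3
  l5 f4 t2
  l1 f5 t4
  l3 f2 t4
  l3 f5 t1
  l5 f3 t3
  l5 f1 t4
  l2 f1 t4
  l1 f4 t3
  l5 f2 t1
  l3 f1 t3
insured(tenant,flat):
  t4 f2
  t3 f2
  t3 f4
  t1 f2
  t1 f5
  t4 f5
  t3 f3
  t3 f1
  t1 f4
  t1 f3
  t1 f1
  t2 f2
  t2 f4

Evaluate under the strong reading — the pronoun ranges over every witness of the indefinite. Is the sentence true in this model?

False

"him" takes "a tenant" as antecedent and "it" takes "a flat"; both are donkey pronouns co-varying with the restrictor.
Strong reading: for every (l,f,t) with let(l,f,t), insured(t,f).
Restrictor triples: (l1,f1,t3)→insured(t3,f1) ✓  (l1,f4,t3)→insured(t3,f4) ✓  (l1,f5,t4)→insured(t4,f5) ✓  (l2,f1,t1)→insured(t1,f1) ✓  (l2,f1,t4)→insured(t4,f1) ✗  (l2,f3,t3)→insured(t3,f3) ✓  (l3,f1,t3)→insured(t3,f1) ✓  (l3,f2,t4)→insured(t4,f2) ✓  (l3,f3,t3)→insured(t3,f3) ✓  (l3,f5,t1)→insured(t1,f5) ✓  (l4,f2,t2)→insured(t2,f2) ✓  (l5,f1,t4)→insured(t4,f1) ✗  (l5,f2,t1)→insured(t1,f2) ✓  (l5,f3,t3)→insured(t3,f3) ✓  (l5,f4,t2)→insured(t2,f4) ✓
Counterexample: (l2,f1,t4) — insured(t4,f1) does not hold.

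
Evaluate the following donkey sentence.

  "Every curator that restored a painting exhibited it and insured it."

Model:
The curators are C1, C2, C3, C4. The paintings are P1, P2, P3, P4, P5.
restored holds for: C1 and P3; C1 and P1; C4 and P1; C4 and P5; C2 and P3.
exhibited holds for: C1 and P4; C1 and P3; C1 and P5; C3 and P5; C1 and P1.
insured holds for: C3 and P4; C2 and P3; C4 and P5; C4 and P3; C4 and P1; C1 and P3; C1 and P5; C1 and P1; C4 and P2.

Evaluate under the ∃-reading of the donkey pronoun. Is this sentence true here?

"it" takes "a painting" as antecedent — a donkey pronoun bound across the clause boundary.
Weak reading: every curator c with some restored-painting has at least one restored-painting p such that exhibited(c,p) ∧ insured(c,p).
Per curator: C1:✓  C2:✗  C4:✗
C2 has no witness among its restored-paintings.

False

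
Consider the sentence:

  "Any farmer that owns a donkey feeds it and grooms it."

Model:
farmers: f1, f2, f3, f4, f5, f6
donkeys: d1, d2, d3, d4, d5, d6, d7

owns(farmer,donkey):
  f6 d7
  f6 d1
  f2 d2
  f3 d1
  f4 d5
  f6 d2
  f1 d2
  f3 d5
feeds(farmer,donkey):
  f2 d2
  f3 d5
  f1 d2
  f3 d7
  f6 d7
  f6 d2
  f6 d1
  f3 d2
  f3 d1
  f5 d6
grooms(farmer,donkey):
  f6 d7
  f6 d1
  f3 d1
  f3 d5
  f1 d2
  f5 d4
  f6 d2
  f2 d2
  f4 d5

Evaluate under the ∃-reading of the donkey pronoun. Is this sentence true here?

False

"it" takes "a donkey" as antecedent — a donkey pronoun bound across the clause boundary.
Weak reading: every farmer f with some owns-donkey has at least one owns-donkey d such that feeds(f,d) ∧ grooms(f,d).
Per farmer: f1:✓  f2:✓  f3:✓  f4:✗  f6:✓
f4 has no witness among its owns-donkeys.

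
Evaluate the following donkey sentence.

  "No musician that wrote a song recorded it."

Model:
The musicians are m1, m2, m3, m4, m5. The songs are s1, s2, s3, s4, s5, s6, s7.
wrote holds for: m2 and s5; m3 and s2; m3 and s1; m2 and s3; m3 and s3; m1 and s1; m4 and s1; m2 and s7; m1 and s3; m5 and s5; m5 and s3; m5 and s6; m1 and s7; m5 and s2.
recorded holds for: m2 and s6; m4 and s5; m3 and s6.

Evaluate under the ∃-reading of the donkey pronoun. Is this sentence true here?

True

"it" takes "a song" as antecedent — a donkey pronoun bound across the clause boundary.
Truth condition: for no (m,s) with wrote(m,s) does recorded(m,s) hold.
Restrictor pairs — does the scope hold? (m1,s1):fails  (m1,s3):fails  (m1,s7):fails  (m2,s3):fails  (m2,s5):fails  (m2,s7):fails  (m3,s1):fails  (m3,s2):fails  (m3,s3):fails  (m4,s1):fails  (m5,s2):fails  (m5,s3):fails  (m5,s5):fails  (m5,s6):fails
Scope holds for no restrictor pair, so the sentence is true.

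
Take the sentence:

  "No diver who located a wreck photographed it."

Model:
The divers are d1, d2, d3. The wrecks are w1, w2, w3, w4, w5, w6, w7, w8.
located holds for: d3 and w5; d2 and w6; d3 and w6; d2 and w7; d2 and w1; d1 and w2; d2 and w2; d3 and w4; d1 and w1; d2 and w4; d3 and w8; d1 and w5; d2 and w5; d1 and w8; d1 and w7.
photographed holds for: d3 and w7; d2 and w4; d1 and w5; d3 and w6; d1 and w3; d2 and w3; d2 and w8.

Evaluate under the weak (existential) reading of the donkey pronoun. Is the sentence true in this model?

"it" takes "a wreck" as antecedent — a donkey pronoun bound across the clause boundary.
Truth condition: for no (d,w) with located(d,w) does photographed(d,w) hold.
Restrictor pairs — does the scope hold? (d1,w1):fails  (d1,w2):fails  (d1,w5):holds  (d1,w7):fails  (d1,w8):fails  (d2,w1):fails  (d2,w2):fails  (d2,w4):holds  (d2,w5):fails  (d2,w6):fails  (d2,w7):fails  (d3,w4):fails  (d3,w5):fails  (d3,w6):holds  (d3,w8):fails
Scope holds for 3 pair(s), so the sentence is false.

False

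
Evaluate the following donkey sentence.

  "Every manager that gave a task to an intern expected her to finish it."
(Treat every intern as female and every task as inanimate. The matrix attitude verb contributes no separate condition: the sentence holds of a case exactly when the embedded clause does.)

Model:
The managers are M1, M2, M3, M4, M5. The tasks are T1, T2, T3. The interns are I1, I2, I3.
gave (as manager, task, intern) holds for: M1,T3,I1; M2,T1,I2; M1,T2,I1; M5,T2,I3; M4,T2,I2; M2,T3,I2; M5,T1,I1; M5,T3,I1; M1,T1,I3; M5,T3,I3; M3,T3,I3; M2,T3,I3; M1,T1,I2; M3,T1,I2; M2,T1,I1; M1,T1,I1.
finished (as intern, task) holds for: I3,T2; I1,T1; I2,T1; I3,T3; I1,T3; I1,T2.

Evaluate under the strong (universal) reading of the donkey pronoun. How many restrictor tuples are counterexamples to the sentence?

3

"her" takes "an intern" as antecedent and "it" takes "a task"; both are donkey pronouns co-varying with the restrictor.
Strong reading: for every (m,t,i) with gave(m,t,i), finished(i,t).
Restrictor triples: (M1,T1,I1)→finished(I1,T1) ✓  (M1,T1,I2)→finished(I2,T1) ✓  (M1,T1,I3)→finished(I3,T1) ✗  (M1,T2,I1)→finished(I1,T2) ✓  (M1,T3,I1)→finished(I1,T3) ✓  (M2,T1,I1)→finished(I1,T1) ✓  (M2,T1,I2)→finished(I2,T1) ✓  (M2,T3,I2)→finished(I2,T3) ✗  (M2,T3,I3)→finished(I3,T3) ✓  (M3,T1,I2)→finished(I2,T1) ✓  (M3,T3,I3)→finished(I3,T3) ✓  (M4,T2,I2)→finished(I2,T2) ✗  (M5,T1,I1)→finished(I1,T1) ✓  (M5,T2,I3)→finished(I3,T2) ✓  (M5,T3,I1)→finished(I1,T3) ✓  (M5,T3,I3)→finished(I3,T3) ✓
Counterexamples (restrictor triples failing the scope): 3.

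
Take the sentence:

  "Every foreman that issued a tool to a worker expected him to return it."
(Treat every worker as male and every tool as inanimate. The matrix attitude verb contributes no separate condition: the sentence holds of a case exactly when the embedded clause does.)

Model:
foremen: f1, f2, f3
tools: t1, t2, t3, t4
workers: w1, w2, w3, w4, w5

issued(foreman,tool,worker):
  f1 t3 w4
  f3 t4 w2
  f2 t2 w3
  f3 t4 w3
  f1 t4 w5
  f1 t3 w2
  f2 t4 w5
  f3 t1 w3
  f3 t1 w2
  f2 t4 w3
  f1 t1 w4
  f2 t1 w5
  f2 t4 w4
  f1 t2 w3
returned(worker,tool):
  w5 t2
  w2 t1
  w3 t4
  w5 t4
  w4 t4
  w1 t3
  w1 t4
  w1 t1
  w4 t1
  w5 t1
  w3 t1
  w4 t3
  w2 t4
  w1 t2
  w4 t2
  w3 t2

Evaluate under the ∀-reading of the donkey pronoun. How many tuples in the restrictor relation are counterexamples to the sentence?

1

"him" takes "a worker" as antecedent and "it" takes "a tool"; both are donkey pronouns co-varying with the restrictor.
Strong reading: for every (f,t,w) with issued(f,t,w), returned(w,t).
Restrictor triples: (f1,t1,w4)→returned(w4,t1) ✓  (f1,t2,w3)→returned(w3,t2) ✓  (f1,t3,w2)→returned(w2,t3) ✗  (f1,t3,w4)→returned(w4,t3) ✓  (f1,t4,w5)→returned(w5,t4) ✓  (f2,t1,w5)→returned(w5,t1) ✓  (f2,t2,w3)→returned(w3,t2) ✓  (f2,t4,w3)→returned(w3,t4) ✓  (f2,t4,w4)→returned(w4,t4) ✓  (f2,t4,w5)→returned(w5,t4) ✓  (f3,t1,w2)→returned(w2,t1) ✓  (f3,t1,w3)→returned(w3,t1) ✓  (f3,t4,w2)→returned(w2,t4) ✓  (f3,t4,w3)→returned(w3,t4) ✓
Counterexamples (restrictor triples failing the scope): 1.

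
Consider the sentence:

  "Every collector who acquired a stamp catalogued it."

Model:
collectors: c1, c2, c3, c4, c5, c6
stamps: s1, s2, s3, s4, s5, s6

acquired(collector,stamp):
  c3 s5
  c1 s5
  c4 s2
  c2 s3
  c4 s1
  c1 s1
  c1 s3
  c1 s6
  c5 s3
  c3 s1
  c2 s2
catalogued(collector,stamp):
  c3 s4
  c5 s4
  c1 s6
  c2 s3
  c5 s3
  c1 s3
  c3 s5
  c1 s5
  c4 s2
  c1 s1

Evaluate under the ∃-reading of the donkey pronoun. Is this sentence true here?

True

"it" takes "a stamp" as antecedent — a donkey pronoun bound across the clause boundary.
Weak reading: every collector c with some acquired-stamp has at least one acquired-stamp s such that catalogued(c,s).
Per collector: c1:✓  c2:✓  c3:✓  c4:✓  c5:✓
Every collector in the restrictor has a witness.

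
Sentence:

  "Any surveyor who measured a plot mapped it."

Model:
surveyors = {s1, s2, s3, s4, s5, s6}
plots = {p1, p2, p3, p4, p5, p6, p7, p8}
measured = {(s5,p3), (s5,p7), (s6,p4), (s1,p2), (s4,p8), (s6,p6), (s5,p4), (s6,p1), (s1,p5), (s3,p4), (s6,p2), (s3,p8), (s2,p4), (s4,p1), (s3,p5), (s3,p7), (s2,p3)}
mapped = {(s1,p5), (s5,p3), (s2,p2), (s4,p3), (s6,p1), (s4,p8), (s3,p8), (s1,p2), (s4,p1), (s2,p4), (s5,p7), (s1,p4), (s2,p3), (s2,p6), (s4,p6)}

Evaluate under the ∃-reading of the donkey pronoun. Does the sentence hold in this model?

"it" takes "a plot" as antecedent — a donkey pronoun bound across the clause boundary.
Weak reading: every surveyor s with some measured-plot has at least one measured-plot p such that mapped(s,p).
Per surveyor: s1:✓  s2:✓  s3:✓  s4:✓  s5:✓  s6:✓
Every surveyor in the restrictor has a witness.

True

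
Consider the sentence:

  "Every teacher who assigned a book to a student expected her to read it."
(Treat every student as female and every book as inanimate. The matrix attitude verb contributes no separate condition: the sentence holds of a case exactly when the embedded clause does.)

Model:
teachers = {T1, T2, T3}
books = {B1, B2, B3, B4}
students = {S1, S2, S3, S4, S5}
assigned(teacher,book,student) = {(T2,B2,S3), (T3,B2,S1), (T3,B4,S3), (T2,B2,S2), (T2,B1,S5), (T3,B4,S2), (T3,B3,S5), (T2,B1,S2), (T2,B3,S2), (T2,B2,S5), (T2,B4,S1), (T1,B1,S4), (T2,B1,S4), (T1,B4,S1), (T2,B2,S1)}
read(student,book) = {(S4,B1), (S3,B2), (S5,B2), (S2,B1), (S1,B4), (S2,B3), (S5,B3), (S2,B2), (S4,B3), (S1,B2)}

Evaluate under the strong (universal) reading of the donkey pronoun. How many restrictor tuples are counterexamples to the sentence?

3

"her" takes "a student" as antecedent and "it" takes "a book"; both are donkey pronouns co-varying with the restrictor.
Strong reading: for every (t,b,s) with assigned(t,b,s), read(s,b).
Restrictor triples: (T1,B1,S4)→read(S4,B1) ✓  (T1,B4,S1)→read(S1,B4) ✓  (T2,B1,S2)→read(S2,B1) ✓  (T2,B1,S4)→read(S4,B1) ✓  (T2,B1,S5)→read(S5,B1) ✗  (T2,B2,S1)→read(S1,B2) ✓  (T2,B2,S2)→read(S2,B2) ✓  (T2,B2,S3)→read(S3,B2) ✓  (T2,B2,S5)→read(S5,B2) ✓  (T2,B3,S2)→read(S2,B3) ✓  (T2,B4,S1)→read(S1,B4) ✓  (T3,B2,S1)→read(S1,B2) ✓  (T3,B3,S5)→read(S5,B3) ✓  (T3,B4,S2)→read(S2,B4) ✗  (T3,B4,S3)→read(S3,B4) ✗
Counterexamples (restrictor triples failing the scope): 3.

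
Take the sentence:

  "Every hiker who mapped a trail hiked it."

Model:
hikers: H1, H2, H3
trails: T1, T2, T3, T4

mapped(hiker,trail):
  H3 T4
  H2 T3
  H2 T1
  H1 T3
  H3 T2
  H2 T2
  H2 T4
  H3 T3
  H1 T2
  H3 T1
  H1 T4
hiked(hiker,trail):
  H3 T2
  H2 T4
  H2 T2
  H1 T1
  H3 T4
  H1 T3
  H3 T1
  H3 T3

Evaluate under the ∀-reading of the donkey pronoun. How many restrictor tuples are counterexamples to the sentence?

"it" takes "a trail" as antecedent — a donkey pronoun bound across the clause boundary.
Strong reading: for every (h,t) with mapped(h,t), hiked(h,t).
Restrictor pairs: (H1,T2) ✗  (H1,T3) ✓  (H1,T4) ✗  (H2,T1) ✗  (H2,T2) ✓  (H2,T3) ✗  (H2,T4) ✓  (H3,T1) ✓  (H3,T2) ✓  (H3,T3) ✓  (H3,T4) ✓
Counterexamples (restrictor pairs failing the scope): 4.

4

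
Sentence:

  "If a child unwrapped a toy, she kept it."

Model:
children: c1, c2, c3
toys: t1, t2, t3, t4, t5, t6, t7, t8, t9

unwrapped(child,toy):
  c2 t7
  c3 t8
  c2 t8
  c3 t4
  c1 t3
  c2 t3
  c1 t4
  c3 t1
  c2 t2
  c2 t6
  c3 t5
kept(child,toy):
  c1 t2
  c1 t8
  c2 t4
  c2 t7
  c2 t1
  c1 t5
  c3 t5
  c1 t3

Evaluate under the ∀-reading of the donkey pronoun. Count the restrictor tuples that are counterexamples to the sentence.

8

"it" takes "a toy" as antecedent — a donkey pronoun bound across the clause boundary.
Strong reading: for every (c,t) with unwrapped(c,t), kept(c,t).
Restrictor pairs: (c1,t3) ✓  (c1,t4) ✗  (c2,t2) ✗  (c2,t3) ✗  (c2,t6) ✗  (c2,t7) ✓  (c2,t8) ✗  (c3,t1) ✗  (c3,t4) ✗  (c3,t5) ✓  (c3,t8) ✗
Counterexamples (restrictor pairs failing the scope): 8.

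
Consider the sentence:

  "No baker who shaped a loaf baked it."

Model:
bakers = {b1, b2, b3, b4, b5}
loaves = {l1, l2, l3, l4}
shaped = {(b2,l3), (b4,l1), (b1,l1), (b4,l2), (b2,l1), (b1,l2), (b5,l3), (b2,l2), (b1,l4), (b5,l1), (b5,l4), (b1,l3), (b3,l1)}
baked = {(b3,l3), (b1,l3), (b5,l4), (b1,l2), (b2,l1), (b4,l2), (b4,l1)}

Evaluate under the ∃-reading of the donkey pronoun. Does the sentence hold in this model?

"it" takes "a loaf" as antecedent — a donkey pronoun bound across the clause boundary.
Truth condition: for no (b,l) with shaped(b,l) does baked(b,l) hold.
Restrictor pairs — does the scope hold? (b1,l1):fails  (b1,l2):holds  (b1,l3):holds  (b1,l4):fails  (b2,l1):holds  (b2,l2):fails  (b2,l3):fails  (b3,l1):fails  (b4,l1):holds  (b4,l2):holds  (b5,l1):fails  (b5,l3):fails  (b5,l4):holds
Scope holds for 6 pair(s), so the sentence is false.

False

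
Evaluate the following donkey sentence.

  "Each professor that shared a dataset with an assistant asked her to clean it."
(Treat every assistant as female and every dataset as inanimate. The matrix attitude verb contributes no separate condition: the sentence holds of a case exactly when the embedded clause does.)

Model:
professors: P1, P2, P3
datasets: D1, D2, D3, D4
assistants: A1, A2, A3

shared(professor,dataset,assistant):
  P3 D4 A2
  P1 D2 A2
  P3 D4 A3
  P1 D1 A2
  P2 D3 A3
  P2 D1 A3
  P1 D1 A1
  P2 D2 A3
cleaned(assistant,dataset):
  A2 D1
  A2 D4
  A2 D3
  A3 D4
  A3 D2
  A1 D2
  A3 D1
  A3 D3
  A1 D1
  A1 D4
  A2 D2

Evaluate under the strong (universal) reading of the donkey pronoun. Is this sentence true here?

True

"her" takes "an assistant" as antecedent and "it" takes "a dataset"; both are donkey pronouns co-varying with the restrictor.
Strong reading: for every (p,d,a) with shared(p,d,a), cleaned(a,d).
Restrictor triples: (P1,D1,A1)→cleaned(A1,D1) ✓  (P1,D1,A2)→cleaned(A2,D1) ✓  (P1,D2,A2)→cleaned(A2,D2) ✓  (P2,D1,A3)→cleaned(A3,D1) ✓  (P2,D2,A3)→cleaned(A3,D2) ✓  (P2,D3,A3)→cleaned(A3,D3) ✓  (P3,D4,A2)→cleaned(A2,D4) ✓  (P3,D4,A3)→cleaned(A3,D4) ✓
Every restrictor triple satisfies the scope.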